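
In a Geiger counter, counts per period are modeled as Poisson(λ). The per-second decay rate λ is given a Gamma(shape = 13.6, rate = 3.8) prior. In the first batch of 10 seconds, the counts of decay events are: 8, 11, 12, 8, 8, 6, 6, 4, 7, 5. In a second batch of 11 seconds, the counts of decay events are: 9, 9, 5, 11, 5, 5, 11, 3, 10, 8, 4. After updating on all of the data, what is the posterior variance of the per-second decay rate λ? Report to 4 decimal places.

0.2741

With a Gamma(shape α, rate β) prior, the Poisson likelihood is conjugate: the posterior is Gamma(α + ΣXᵢ, β + n).
Batch 1: sum of counts S = 75 over n = 10 seconds.
After batch 1: Gamma(α+S, β+n) = Gamma(13.6+75, 3.8+10) = Gamma(88.6, 13.8).
Batch 2: sum of counts S = 80 over n = 11 seconds.
After batch 2: Gamma(α+S, β+n) = Gamma(88.6+80, 13.8+11) = Gamma(168.6, 24.8).
Var = α/β² = 168.6/24.8² = 0.2741.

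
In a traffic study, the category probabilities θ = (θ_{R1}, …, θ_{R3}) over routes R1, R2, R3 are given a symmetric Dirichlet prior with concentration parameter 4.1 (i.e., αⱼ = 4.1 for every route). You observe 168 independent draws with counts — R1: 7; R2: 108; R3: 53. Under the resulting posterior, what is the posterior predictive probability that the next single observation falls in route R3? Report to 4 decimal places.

The Dirichlet prior is conjugate to the Multinomial likelihood: each posterior αⱼ = prior αⱼ + observed count nⱼ.
Posterior concentration: (11.1, 112.1, 57.1), total = 180.3.
P(next = R3 | data) = α_{R3}/Σα = 0.3167.

0.3167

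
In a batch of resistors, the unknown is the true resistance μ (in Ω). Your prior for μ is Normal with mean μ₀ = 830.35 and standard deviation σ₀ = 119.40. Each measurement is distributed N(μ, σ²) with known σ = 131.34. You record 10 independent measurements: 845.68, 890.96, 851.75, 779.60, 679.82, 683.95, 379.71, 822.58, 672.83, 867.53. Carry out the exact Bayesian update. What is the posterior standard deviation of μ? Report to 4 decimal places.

39.2278

For Normal data with known variance σ², a Normal(μ₀, σ₀²) prior on μ is conjugate. Posterior precision = 1/σ₀² + n/σ²; posterior mean is the precision-weighted average of μ₀ and x̄.
σ₀² = 119.40² = 14256.36, σ² = 131.34² = 17250.1956; σ² + n·σ₀² = 17250.1956 + 10·14256.36 = 159813.7956.
Posterior precision = 1/σ₀² + n/σ² = 1/14256.36 + 10/17250.1956 = (σ² + n·σ₀²)/(σ₀²σ²) = 159813.7956/(14256.36·17250.1956); posterior variance σₙ² = σ₀²σ²/(σ² + n·σ₀²) = 14256.36·17250.1956/159813.7956 = 1538.822087.
Posterior SD = √σₙ² = √(14256.36·17250.1956/159813.7956) = 39.2278.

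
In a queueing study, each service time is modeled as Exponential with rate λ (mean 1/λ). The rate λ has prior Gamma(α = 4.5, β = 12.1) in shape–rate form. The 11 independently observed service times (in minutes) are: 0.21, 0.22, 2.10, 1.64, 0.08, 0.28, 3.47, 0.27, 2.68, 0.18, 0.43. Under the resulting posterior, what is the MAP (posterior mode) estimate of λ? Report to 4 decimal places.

0.6128

With a Gamma(shape α, rate β) prior on the exponential rate λ, the posterior after n observations with total T = Σxᵢ is Gamma(α+n, β+T).
Sum of observations T = 11.56 minutes; n = 11.
Posterior: Gamma(4.5+11, 12.1+11.56) = Gamma(15.5, 23.66).
Mode = (α−1)/β = 0.6128.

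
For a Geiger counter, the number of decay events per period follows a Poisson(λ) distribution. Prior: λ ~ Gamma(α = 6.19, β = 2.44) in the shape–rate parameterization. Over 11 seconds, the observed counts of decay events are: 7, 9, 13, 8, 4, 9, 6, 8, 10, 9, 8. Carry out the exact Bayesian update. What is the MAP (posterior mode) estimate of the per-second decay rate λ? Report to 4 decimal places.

7.1570

With a Gamma(shape α, rate β) prior, the Poisson likelihood is conjugate: the posterior is Gamma(α + ΣXᵢ, β + n).
Sum of counts S = 91 over n = 11 seconds.
Posterior: Gamma(α+S, β+n) = Gamma(6.19+91, 2.44+11) = Gamma(97.19, 13.44).
Mode of Gamma(α,β) for α≥1 is (α−1)/β = 96.19/13.44 = 7.1570.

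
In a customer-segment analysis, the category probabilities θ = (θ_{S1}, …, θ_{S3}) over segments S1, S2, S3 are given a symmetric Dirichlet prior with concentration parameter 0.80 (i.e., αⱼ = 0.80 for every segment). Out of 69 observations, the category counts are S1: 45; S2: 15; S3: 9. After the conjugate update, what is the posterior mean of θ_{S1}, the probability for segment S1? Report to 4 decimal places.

0.6415

The Dirichlet prior is conjugate to the Multinomial likelihood: each posterior αⱼ = prior αⱼ + observed count nⱼ.
Posterior concentration: (45.80, 15.80, 9.80), total = 71.40.
E[θ_{S1}|data] = α_{S1}/Σα = 45.80/71.40 = 0.6415.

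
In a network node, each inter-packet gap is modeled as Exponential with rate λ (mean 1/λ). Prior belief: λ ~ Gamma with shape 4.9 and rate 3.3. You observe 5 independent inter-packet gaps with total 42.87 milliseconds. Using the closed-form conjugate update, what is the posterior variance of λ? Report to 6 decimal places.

With a Gamma(shape α, rate β) prior on the exponential rate λ, the posterior after n observations with total T = Σxᵢ is Gamma(α+n, β+T).
Posterior: Gamma(4.9+5, 3.3+42.87) = Gamma(9.9, 46.17).
Var = α/β² = 0.004644.

0.004644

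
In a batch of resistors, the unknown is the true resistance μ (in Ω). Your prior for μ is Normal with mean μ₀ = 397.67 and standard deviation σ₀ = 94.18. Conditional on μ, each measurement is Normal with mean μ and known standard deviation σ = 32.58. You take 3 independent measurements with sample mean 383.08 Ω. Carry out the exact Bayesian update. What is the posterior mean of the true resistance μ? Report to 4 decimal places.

383.6397

For Normal data with known variance σ², a Normal(μ₀, σ₀²) prior on μ is conjugate. Posterior precision = 1/σ₀² + n/σ²; posterior mean is the precision-weighted average of μ₀ and x̄.
n·x̄ = 3·383.08 = 1149.24.
σ₀² = 94.18² = 8869.8724, σ² = 32.58² = 1061.4564; σ² + n·σ₀² = 1061.4564 + 3·8869.8724 = 27671.0736.
Posterior mean = (μ₀/σ₀² + n·x̄/σ²)/(1/σ₀² + n/σ²) = (σ²·μ₀ + σ₀²·n·x̄)/(σ² + n·σ₀²) = (1061.4564·397.67 + 8869.8724·1149.24)/27671.0736 = 10615721.523564/27671.0736 = 383.6397.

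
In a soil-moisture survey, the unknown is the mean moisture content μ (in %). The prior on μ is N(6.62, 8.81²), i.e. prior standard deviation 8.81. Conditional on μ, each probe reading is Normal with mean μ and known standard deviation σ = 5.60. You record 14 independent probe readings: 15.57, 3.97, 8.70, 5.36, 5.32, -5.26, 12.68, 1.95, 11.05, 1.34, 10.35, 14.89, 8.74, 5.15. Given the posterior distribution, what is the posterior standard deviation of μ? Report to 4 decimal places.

For Normal data with known variance σ², a Normal(μ₀, σ₀²) prior on μ is conjugate. Posterior precision = 1/σ₀² + n/σ²; posterior mean is the precision-weighted average of μ₀ and x̄.
σ₀² = 8.81² = 77.6161, σ² = 5.60² = 31.36; σ² + n·σ₀² = 31.36 + 14·77.6161 = 1117.9854.
Posterior precision = 1/σ₀² + n/σ² = 1/77.6161 + 14/31.36 = (σ² + n·σ₀²)/(σ₀²σ²) = 1117.9854/(77.6161·31.36); posterior variance σₙ² = σ₀²σ²/(σ² + n·σ₀²) = 77.6161·31.36/1117.9854 = 2.177167.
Posterior SD = √σₙ² = √(77.6161·31.36/1117.9854) = 1.4755.

1.4755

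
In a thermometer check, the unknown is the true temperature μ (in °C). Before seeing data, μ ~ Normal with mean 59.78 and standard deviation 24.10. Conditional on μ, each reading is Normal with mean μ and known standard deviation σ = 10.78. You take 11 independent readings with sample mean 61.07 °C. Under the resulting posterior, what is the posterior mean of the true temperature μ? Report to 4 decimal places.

For Normal data with known variance σ², a Normal(μ₀, σ₀²) prior on μ is conjugate. Posterior precision = 1/σ₀² + n/σ²; posterior mean is the precision-weighted average of μ₀ and x̄.
n·x̄ = 11·61.07 = 671.77.
σ₀² = 24.10² = 580.81, σ² = 10.78² = 116.2084; σ² + n·σ₀² = 116.2084 + 11·580.81 = 6505.1184.
Posterior mean = (μ₀/σ₀² + n·x̄/σ²)/(1/σ₀² + n/σ²) = (σ²·μ₀ + σ₀²·n·x̄)/(σ² + n·σ₀²) = (116.2084·59.78 + 580.81·671.77)/6505.1184 = 397117.671852/6505.1184 = 61.0470.

61.0470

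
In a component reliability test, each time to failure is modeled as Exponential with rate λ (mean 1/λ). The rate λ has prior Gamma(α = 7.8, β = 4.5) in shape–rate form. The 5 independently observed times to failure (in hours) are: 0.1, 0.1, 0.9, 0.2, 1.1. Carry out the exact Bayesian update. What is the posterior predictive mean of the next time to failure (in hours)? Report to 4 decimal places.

With a Gamma(shape α, rate β) prior on the exponential rate λ, the posterior after n observations with total T = Σxᵢ is Gamma(α+n, β+T).
Sum of observations T = 2.4 hours; n = 5.
Posterior: Gamma(7.8+5, 4.5+2.4) = Gamma(12.8, 6.9).
The predictive distribution for the next observation is Lomax; its mean is β/(α−1) = 6.9/11.8 = 0.5847.

0.5847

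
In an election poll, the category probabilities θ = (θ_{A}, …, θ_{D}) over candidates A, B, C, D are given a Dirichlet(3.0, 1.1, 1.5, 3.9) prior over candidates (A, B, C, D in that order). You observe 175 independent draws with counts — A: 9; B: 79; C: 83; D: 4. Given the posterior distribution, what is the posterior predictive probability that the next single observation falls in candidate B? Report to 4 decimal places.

0.4341

The Dirichlet prior is conjugate to the Multinomial likelihood: each posterior αⱼ = prior αⱼ + observed count nⱼ.
Posterior concentration: (12.0, 80.1, 84.5, 7.9), total = 184.5.
P(next = B | data) = α_{B}/Σα = 0.4341.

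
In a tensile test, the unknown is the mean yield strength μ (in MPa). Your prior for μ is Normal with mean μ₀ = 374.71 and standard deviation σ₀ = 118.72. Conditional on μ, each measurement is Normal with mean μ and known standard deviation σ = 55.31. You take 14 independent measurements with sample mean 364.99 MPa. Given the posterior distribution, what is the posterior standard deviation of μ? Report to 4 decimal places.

14.6689

For Normal data with known variance σ², a Normal(μ₀, σ₀²) prior on μ is conjugate. Posterior precision = 1/σ₀² + n/σ²; posterior mean is the precision-weighted average of μ₀ and x̄.
σ₀² = 118.72² = 14094.4384, σ² = 55.31² = 3059.1961; σ² + n·σ₀² = 3059.1961 + 14·14094.4384 = 200381.3337.
Posterior precision = 1/σ₀² + n/σ² = 1/14094.4384 + 14/3059.1961 = (σ² + n·σ₀²)/(σ₀²σ²) = 200381.3337/(14094.4384·3059.1961); posterior variance σₙ² = σ₀²σ²/(σ² + n·σ₀²) = 14094.4384·3059.1961/200381.3337 = 215.177982.
Posterior SD = √σₙ² = √(14094.4384·3059.1961/200381.3337) = 14.6689.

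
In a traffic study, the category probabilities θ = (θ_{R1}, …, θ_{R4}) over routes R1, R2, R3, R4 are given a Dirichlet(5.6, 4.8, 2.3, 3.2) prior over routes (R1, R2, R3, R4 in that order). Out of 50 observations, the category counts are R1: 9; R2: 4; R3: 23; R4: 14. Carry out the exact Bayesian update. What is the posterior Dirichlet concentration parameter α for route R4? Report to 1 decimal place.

The Dirichlet prior is conjugate to the Multinomial likelihood: each posterior αⱼ = prior αⱼ + observed count nⱼ.
Posterior concentration: (14.6, 8.8, 25.3, 17.2), total = 65.9.
α_{R4} = 3.2 + 14 = 17.2.

17.2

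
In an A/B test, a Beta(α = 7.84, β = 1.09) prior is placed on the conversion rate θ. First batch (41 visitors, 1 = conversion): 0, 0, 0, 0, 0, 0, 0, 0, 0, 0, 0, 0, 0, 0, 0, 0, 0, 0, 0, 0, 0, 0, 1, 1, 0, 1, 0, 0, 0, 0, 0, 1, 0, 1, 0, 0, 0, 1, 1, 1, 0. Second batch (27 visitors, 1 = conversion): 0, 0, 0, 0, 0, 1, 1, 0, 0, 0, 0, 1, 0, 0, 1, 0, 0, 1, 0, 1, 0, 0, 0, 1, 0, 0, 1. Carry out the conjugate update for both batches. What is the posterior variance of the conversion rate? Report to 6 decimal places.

The Beta prior is conjugate to a Binomial/Bernoulli likelihood; the update adds successes to α and failures to β.
After batch 1: Beta(7.84+8, 1.09+33) = Beta(15.84, 34.09).
After batch 2: Beta(15.84+8, 34.09+19) = Beta(23.84, 53.09).
Var = αβ/((α+β)²(α+β+1)) = 23.84·53.09/(76.93²·77.93) = 0.002744.

0.002744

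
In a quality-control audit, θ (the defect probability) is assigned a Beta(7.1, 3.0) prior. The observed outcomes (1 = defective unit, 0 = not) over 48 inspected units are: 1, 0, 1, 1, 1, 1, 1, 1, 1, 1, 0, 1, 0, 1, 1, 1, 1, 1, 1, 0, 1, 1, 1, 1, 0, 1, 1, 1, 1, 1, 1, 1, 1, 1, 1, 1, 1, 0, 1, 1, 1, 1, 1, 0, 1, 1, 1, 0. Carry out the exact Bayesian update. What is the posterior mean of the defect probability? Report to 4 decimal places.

The Beta prior is conjugate to a Binomial/Bernoulli likelihood; the update adds successes to α and failures to β.
Posterior: Beta(α+k, β+n−k) = Beta(7.1+40, 3.0+8) = Beta(47.1, 11.0).
Posterior mean = α/(α+β) = 47.1/58.1 = 0.8107.

0.8107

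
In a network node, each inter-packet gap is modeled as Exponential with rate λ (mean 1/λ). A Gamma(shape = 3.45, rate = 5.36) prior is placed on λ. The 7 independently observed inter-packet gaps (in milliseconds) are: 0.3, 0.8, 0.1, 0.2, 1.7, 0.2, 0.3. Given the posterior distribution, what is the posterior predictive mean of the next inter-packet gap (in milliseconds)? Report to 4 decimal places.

0.9481

With a Gamma(shape α, rate β) prior on the exponential rate λ, the posterior after n observations with total T = Σxᵢ is Gamma(α+n, β+T).
Sum of observations T = 3.6 milliseconds; n = 7.
Posterior: Gamma(3.45+7, 5.36+3.6) = Gamma(10.45, 8.96).
The predictive distribution for the next observation is Lomax; its mean is β/(α−1) = 8.96/9.45 = 0.9481.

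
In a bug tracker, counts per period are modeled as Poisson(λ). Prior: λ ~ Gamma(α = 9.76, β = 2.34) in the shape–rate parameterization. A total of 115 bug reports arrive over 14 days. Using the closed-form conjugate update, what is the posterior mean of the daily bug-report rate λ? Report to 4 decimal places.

7.6353

With a Gamma(shape α, rate β) prior, the Poisson likelihood is conjugate: the posterior is Gamma(α + ΣXᵢ, β + n).
Posterior: Gamma(α+S, β+n) = Gamma(9.76+115, 2.34+14) = Gamma(124.76, 16.34).
Posterior mean = α/β = 124.76/16.34 = 7.6353.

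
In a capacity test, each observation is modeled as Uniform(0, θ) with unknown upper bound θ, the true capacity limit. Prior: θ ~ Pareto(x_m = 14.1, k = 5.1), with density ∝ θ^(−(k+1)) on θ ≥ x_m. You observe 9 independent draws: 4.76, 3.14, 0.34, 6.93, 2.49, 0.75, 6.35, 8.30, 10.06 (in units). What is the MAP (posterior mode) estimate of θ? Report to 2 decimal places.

A Pareto(scale x_m, shape k) prior on the upper bound θ of Uniform(0, θ) is conjugate: posterior is Pareto(max(x_m, max xᵢ), k + n).
Sample maximum = 10.06; prior scale x_m = 14.1 → posterior scale = max = 14.10.
Posterior shape = 5.1 + 9 = 14.1.
The Pareto density is decreasing on [x_m, ∞), so the mode is x_m = 14.10.

14.10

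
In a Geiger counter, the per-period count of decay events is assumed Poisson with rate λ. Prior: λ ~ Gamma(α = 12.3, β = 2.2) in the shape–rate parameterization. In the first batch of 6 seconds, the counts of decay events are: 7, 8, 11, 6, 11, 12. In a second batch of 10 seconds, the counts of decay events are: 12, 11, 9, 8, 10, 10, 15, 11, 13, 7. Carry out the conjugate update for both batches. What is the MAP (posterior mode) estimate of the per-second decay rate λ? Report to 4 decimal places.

With a Gamma(shape α, rate β) prior, the Poisson likelihood is conjugate: the posterior is Gamma(α + ΣXᵢ, β + n).
Batch 1: sum of counts S = 55 over n = 6 seconds.
After batch 1: Gamma(α+S, β+n) = Gamma(12.3+55, 2.2+6) = Gamma(67.3, 8.2).
Batch 2: sum of counts S = 106 over n = 10 seconds.
After batch 2: Gamma(α+S, β+n) = Gamma(67.3+106, 8.2+10) = Gamma(173.3, 18.2).
Mode of Gamma(α,β) for α≥1 is (α−1)/β = 172.3/18.2 = 9.4670.

9.4670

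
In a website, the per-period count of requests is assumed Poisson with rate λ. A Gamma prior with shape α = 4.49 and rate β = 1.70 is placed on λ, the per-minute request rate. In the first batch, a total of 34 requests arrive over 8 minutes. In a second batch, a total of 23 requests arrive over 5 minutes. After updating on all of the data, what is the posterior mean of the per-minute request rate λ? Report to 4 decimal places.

4.1830

With a Gamma(shape α, rate β) prior, the Poisson likelihood is conjugate: the posterior is Gamma(α + ΣXᵢ, β + n).
After batch 1: Gamma(α+S, β+n) = Gamma(4.49+34, 1.70+8) = Gamma(38.49, 9.70).
After batch 2: Gamma(α+S, β+n) = Gamma(38.49+23, 9.70+5) = Gamma(61.49, 14.70).
Posterior mean = α/β = 61.49/14.70 = 4.1830.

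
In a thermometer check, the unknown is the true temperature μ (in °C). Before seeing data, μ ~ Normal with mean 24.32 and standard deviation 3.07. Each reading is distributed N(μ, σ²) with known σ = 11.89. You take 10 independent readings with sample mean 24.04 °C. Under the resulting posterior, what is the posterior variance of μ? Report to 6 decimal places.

5.654918

For Normal data with known variance σ², a Normal(μ₀, σ₀²) prior on μ is conjugate. Posterior precision = 1/σ₀² + n/σ²; posterior mean is the precision-weighted average of μ₀ and x̄.
σ₀² = 3.07² = 9.4249, σ² = 11.89² = 141.3721; σ² + n·σ₀² = 141.3721 + 10·9.4249 = 235.6211.
Posterior precision = 1/σ₀² + n/σ² = 1/9.4249 + 10/141.3721 = (σ² + n·σ₀²)/(σ₀²σ²) = 235.6211/(9.4249·141.3721); posterior variance σₙ² = σ₀²σ²/(σ² + n·σ₀²) = 9.4249·141.3721/235.6211 = 5.654918.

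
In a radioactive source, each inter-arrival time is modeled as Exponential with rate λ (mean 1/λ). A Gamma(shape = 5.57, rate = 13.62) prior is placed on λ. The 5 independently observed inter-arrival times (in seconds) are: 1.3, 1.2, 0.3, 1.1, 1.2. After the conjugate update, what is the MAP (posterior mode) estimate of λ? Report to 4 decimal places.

0.5112

With a Gamma(shape α, rate β) prior on the exponential rate λ, the posterior after n observations with total T = Σxᵢ is Gamma(α+n, β+T).
Sum of observations T = 5.1 seconds; n = 5.
Posterior: Gamma(5.57+5, 13.62+5.1) = Gamma(10.57, 18.72).
Mode = (α−1)/β = 0.5112.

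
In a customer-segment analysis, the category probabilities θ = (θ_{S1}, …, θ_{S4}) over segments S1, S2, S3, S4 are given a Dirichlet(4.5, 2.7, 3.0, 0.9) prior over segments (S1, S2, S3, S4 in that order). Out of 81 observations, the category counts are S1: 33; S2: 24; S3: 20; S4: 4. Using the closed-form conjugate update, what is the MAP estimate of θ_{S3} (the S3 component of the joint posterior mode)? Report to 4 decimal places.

The Dirichlet prior is conjugate to the Multinomial likelihood: each posterior αⱼ = prior αⱼ + observed count nⱼ.
Posterior concentration: (37.5, 26.7, 23.0, 4.9), total = 92.1.
Joint mode component: (α_{S3}−1)/(Σα−K) = 22.0/88.1 = 0.2497.

0.2497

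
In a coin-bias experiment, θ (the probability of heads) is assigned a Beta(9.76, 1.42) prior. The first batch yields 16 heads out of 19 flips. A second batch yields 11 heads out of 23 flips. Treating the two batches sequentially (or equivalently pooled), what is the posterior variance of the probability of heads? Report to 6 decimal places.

0.003939

The Beta prior is conjugate to a Binomial/Bernoulli likelihood; the update adds successes to α and failures to β.
After batch 1: Beta(9.76+16, 1.42+3) = Beta(25.76, 4.42).
After batch 2: Beta(25.76+11, 4.42+12) = Beta(36.76, 16.42).
Var = αβ/((α+β)²(α+β+1)) = 36.76·16.42/(53.18²·54.18) = 0.003939.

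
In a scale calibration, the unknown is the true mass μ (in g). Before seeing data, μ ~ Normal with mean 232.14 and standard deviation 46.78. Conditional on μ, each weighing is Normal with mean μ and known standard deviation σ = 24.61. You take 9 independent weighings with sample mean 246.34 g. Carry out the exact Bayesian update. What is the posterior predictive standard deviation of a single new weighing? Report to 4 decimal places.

25.9025

For Normal data with known variance σ², a Normal(μ₀, σ₀²) prior on μ is conjugate. Posterior precision = 1/σ₀² + n/σ²; posterior mean is the precision-weighted average of μ₀ and x̄.
σ₀² = 46.78² = 2188.3684, σ² = 24.61² = 605.6521; σ² + n·σ₀² = 605.6521 + 9·2188.3684 = 20300.9677.
Posterior precision = 1/σ₀² + n/σ² = 1/2188.3684 + 9/605.6521 = (σ² + n·σ₀²)/(σ₀²σ²) = 20300.9677/(2188.3684·605.6521); posterior variance σₙ² = σ₀²σ²/(σ² + n·σ₀²) = 2188.3684·605.6521/20300.9677 = 65.287031.
Predictive variance for one new observation = σₙ² + σ² = 2188.3684·605.6521/20300.9677 + 605.6521 = σ²·(σ₀² + 20300.9677)/20300.9677 = 605.6521·22489.3361/20300.9677 = 670.939131; SD = √(605.6521·22489.3361/20300.9677) = 25.9025.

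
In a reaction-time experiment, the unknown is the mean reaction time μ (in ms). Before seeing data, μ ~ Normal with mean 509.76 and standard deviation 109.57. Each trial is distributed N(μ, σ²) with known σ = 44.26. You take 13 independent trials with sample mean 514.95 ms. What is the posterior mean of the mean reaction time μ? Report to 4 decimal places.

For Normal data with known variance σ², a Normal(μ₀, σ₀²) prior on μ is conjugate. Posterior precision = 1/σ₀² + n/σ²; posterior mean is the precision-weighted average of μ₀ and x̄.
n·x̄ = 13·514.95 = 6694.35.
σ₀² = 109.57² = 12005.5849, σ² = 44.26² = 1958.9476; σ² + n·σ₀² = 1958.9476 + 13·12005.5849 = 158031.5513.
Posterior mean = (μ₀/σ₀² + n·x̄/σ²)/(1/σ₀² + n/σ²) = (σ²·μ₀ + σ₀²·n·x̄)/(σ² + n·σ₀²) = (1958.9476·509.76 + 12005.5849·6694.35)/158031.5513 = 81368180.403891/158031.5513 = 514.8857.

514.8857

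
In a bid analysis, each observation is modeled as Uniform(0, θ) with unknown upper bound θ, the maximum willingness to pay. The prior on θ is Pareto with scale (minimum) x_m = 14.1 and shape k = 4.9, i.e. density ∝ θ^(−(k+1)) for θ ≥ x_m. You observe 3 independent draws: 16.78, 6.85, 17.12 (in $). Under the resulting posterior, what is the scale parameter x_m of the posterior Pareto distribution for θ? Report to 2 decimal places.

A Pareto(scale x_m, shape k) prior on the upper bound θ of Uniform(0, θ) is conjugate: posterior is Pareto(max(x_m, max xᵢ), k + n).
Sample maximum = 17.12; prior scale x_m = 14.1 → posterior scale = max = 17.12.
Posterior shape = 4.9 + 3 = 7.9.
Posterior scale x_m = 17.12.

17.12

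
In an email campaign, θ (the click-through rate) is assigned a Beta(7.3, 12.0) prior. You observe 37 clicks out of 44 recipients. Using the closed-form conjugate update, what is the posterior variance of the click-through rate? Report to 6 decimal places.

0.003267

The Beta prior is conjugate to a Binomial/Bernoulli likelihood; the update adds successes to α and failures to β.
Posterior: Beta(α+k, β+n−k) = Beta(7.3+37, 12.0+7) = Beta(44.3, 19.0).
Var = αβ/((α+β)²(α+β+1)) = 44.3·19.0/(63.3²·64.3) = 0.003267.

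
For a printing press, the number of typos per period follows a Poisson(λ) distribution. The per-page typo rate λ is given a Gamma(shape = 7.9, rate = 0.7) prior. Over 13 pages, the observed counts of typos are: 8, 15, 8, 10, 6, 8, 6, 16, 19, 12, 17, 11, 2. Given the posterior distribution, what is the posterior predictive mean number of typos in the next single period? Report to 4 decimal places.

10.6496

With a Gamma(shape α, rate β) prior, the Poisson likelihood is conjugate: the posterior is Gamma(α + ΣXᵢ, β + n).
Sum of counts S = 138 over n = 13 pages.
Posterior: Gamma(α+S, β+n) = Gamma(7.9+138, 0.7+13) = Gamma(145.9, 13.7).
The predictive distribution for one future period is NegBinom with mean α/β = 10.6496.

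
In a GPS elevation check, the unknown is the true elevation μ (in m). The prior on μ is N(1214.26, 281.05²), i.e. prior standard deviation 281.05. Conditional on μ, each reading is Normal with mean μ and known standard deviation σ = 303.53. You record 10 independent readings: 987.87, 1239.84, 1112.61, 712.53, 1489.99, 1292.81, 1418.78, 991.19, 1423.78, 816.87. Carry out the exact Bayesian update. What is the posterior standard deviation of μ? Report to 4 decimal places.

90.8334

For Normal data with known variance σ², a Normal(μ₀, σ₀²) prior on μ is conjugate. Posterior precision = 1/σ₀² + n/σ²; posterior mean is the precision-weighted average of μ₀ and x̄.
σ₀² = 281.05² = 78989.1025, σ² = 303.53² = 92130.4609; σ² + n·σ₀² = 92130.4609 + 10·78989.1025 = 882021.4859.
Posterior precision = 1/σ₀² + n/σ² = 1/78989.1025 + 10/92130.4609 = (σ² + n·σ₀²)/(σ₀²σ²) = 882021.4859/(78989.1025·92130.4609); posterior variance σₙ² = σ₀²σ²/(σ² + n·σ₀²) = 78989.1025·92130.4609/882021.4859 = 8250.708782.
Posterior SD = √σₙ² = √(78989.1025·92130.4609/882021.4859) = 90.8334.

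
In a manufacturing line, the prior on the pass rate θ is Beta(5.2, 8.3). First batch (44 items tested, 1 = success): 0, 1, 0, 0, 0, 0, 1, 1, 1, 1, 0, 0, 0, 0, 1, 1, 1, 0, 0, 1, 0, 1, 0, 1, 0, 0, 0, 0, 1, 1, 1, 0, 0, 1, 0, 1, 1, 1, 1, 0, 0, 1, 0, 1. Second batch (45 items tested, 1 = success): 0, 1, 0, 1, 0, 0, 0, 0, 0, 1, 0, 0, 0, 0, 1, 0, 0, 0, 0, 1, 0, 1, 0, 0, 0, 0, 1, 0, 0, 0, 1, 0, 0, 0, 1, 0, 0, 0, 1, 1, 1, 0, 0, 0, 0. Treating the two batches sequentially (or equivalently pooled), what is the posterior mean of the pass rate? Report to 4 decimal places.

0.3727

The Beta prior is conjugate to a Binomial/Bernoulli likelihood; the update adds successes to α and failures to β.
After batch 1: Beta(5.2+21, 8.3+23) = Beta(26.2, 31.3).
After batch 2: Beta(26.2+12, 31.3+33) = Beta(38.2, 64.3).
Posterior mean = α/(α+β) = 38.2/102.5 = 0.3727.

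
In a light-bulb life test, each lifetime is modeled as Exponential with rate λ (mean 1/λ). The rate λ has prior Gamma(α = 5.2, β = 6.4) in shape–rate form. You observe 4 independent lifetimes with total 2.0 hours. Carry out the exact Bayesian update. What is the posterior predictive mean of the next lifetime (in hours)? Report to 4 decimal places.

With a Gamma(shape α, rate β) prior on the exponential rate λ, the posterior after n observations with total T = Σxᵢ is Gamma(α+n, β+T).
Posterior: Gamma(5.2+4, 6.4+2.0) = Gamma(9.2, 8.4).
The predictive distribution for the next observation is Lomax; its mean is β/(α−1) = 8.4/8.2 = 1.0244.

1.0244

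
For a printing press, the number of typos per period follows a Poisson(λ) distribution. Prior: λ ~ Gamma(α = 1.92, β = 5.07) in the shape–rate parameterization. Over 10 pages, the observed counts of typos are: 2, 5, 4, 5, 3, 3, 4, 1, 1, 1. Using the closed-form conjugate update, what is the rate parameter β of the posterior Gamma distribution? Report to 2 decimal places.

15.07

With a Gamma(shape α, rate β) prior, the Poisson likelihood is conjugate: the posterior is Gamma(α + ΣXᵢ, β + n).
Sum of counts S = 29 over n = 10 pages.
Posterior: Gamma(α+S, β+n) = Gamma(1.92+29, 5.07+10) = Gamma(30.92, 15.07).
Posterior β = 15.07.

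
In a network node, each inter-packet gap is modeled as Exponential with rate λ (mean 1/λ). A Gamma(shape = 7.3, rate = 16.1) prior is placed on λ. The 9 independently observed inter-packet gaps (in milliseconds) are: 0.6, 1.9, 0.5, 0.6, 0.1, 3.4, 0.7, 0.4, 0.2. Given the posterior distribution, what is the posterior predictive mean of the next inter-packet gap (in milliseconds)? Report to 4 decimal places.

With a Gamma(shape α, rate β) prior on the exponential rate λ, the posterior after n observations with total T = Σxᵢ is Gamma(α+n, β+T).
Sum of observations T = 8.4 milliseconds; n = 9.
Posterior: Gamma(7.3+9, 16.1+8.4) = Gamma(16.3, 24.5).
The predictive distribution for the next observation is Lomax; its mean is β/(α−1) = 24.5/15.3 = 1.6013.

1.6013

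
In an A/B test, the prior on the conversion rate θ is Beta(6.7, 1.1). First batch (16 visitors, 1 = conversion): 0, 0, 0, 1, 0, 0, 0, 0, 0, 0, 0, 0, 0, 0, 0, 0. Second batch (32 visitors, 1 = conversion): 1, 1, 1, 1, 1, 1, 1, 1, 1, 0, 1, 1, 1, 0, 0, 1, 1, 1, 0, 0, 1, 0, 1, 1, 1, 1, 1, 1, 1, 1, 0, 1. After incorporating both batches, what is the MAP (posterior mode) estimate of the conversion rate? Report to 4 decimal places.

0.5892

The Beta prior is conjugate to a Binomial/Bernoulli likelihood; the update adds successes to α and failures to β.
After batch 1: Beta(6.7+1, 1.1+15) = Beta(7.7, 16.1).
After batch 2: Beta(7.7+25, 16.1+7) = Beta(32.7, 23.1).
Mode of Beta(a,b) for a,b>1 is (a−1)/(a+b−2) = 31.7/53.8 = 0.5892.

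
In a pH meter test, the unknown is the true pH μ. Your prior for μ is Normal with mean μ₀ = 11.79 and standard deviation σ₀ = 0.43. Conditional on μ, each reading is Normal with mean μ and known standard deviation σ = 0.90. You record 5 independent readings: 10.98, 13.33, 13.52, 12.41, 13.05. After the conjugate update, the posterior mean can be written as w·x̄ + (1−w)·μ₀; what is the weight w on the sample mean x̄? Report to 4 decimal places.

0.5330

For Normal data with known variance σ², a Normal(μ₀, σ₀²) prior on μ is conjugate. Posterior precision = 1/σ₀² + n/σ²; posterior mean is the precision-weighted average of μ₀ and x̄.
σ₀² = 0.43² = 0.1849, σ² = 0.90² = 0.81. Prior precision 1/σ₀² = 1/0.1849; data precision n/σ² = 5/0.81.
w = (n/σ²)/(1/σ₀² + n/σ²) = n·σ₀²/(σ² + n·σ₀²) = 5·0.1849/(0.81 + 5·0.1849) = 0.9245/1.7345 = 0.5330.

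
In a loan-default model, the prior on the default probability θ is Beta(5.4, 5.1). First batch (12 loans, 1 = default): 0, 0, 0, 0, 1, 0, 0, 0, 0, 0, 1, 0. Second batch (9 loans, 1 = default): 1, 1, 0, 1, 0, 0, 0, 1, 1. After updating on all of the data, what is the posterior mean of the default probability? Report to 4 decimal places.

The Beta prior is conjugate to a Binomial/Bernoulli likelihood; the update adds successes to α and failures to β.
After batch 1: Beta(5.4+2, 5.1+10) = Beta(7.4, 15.1).
After batch 2: Beta(7.4+5, 15.1+4) = Beta(12.4, 19.1).
Posterior mean = α/(α+β) = 12.4/31.5 = 0.3937.

0.3937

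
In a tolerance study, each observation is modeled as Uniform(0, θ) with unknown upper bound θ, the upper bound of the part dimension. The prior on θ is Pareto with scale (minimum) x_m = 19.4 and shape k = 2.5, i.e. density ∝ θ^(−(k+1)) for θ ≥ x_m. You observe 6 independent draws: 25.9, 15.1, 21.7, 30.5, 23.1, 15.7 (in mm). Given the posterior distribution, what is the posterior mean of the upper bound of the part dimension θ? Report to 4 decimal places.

A Pareto(scale x_m, shape k) prior on the upper bound θ of Uniform(0, θ) is conjugate: posterior is Pareto(max(x_m, max xᵢ), k + n).
Sample maximum = 30.5; prior scale x_m = 19.4 → posterior scale = max = 30.5.
Posterior shape = 2.5 + 6 = 8.5.
E[θ|data] = k·x_m/(k−1) = 8.5·30.5/7.5 = 34.5667.

34.5667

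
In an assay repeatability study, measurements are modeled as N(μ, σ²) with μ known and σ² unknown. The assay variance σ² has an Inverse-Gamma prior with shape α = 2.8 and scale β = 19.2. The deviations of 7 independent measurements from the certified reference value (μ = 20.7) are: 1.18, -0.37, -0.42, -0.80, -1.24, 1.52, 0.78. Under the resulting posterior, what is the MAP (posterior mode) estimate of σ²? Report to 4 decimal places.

3.0960

With known mean μ and an Inverse-Gamma(α, β) prior on σ², the Normal likelihood is conjugate: posterior is Inv-Gamma(α + n/2, β + Σ(xᵢ−μ)²/2).
Σ(xᵢ−μ)² = (1.18)² + (-0.37)² + (-0.42)² + (-0.80)² + (-1.24)² + (1.52)² + (0.78)² = 6.8021.
Posterior: Inv-Gamma(2.8 + 7/2, 19.2 + 6.8021/2) = Inv-Gamma(6.30, 22.60105).
Mode = β/(α+1) = 22.60105/7.30 = 3.0960.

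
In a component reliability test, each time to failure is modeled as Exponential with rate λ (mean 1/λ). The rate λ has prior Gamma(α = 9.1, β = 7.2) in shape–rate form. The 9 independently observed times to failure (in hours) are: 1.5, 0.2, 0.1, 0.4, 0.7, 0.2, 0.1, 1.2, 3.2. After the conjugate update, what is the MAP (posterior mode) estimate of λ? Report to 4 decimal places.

With a Gamma(shape α, rate β) prior on the exponential rate λ, the posterior after n observations with total T = Σxᵢ is Gamma(α+n, β+T).
Sum of observations T = 7.6 hours; n = 9.
Posterior: Gamma(9.1+9, 7.2+7.6) = Gamma(18.1, 14.8).
Mode = (α−1)/β = 1.1554.

1.1554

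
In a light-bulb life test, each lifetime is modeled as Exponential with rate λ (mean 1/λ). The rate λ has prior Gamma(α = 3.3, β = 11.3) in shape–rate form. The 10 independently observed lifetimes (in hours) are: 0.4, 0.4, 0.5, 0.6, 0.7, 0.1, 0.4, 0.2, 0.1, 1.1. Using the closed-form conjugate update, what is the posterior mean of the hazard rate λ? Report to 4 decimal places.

0.8418

With a Gamma(shape α, rate β) prior on the exponential rate λ, the posterior after n observations with total T = Σxᵢ is Gamma(α+n, β+T).
Sum of observations T = 4.5 hours; n = 10.
Posterior: Gamma(3.3+10, 11.3+4.5) = Gamma(13.3, 15.8).
Posterior mean of λ = α/β = 13.3/15.8 = 0.8418.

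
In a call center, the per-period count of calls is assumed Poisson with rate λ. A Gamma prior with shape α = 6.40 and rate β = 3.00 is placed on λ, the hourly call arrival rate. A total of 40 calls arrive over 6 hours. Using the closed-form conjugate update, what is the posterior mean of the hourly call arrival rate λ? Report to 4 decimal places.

5.1556

With a Gamma(shape α, rate β) prior, the Poisson likelihood is conjugate: the posterior is Gamma(α + ΣXᵢ, β + n).
Posterior: Gamma(α+S, β+n) = Gamma(6.40+40, 3.00+6) = Gamma(46.40, 9.00).
Posterior mean = α/β = 46.40/9.00 = 5.1556.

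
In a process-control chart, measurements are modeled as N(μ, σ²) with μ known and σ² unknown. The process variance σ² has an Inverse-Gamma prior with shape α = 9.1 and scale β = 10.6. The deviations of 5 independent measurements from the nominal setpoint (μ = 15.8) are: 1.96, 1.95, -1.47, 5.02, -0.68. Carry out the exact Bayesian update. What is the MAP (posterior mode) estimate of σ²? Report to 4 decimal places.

With known mean μ and an Inverse-Gamma(α, β) prior on σ², the Normal likelihood is conjugate: posterior is Inv-Gamma(α + n/2, β + Σ(xᵢ−μ)²/2).
Σ(xᵢ−μ)² = (1.96)² + (1.95)² + (-1.47)² + (5.02)² + (-0.68)² = 35.4678.
Posterior: Inv-Gamma(9.1 + 5/2, 10.6 + 35.4678/2) = Inv-Gamma(11.60, 28.33390).
Mode = β/(α+1) = 28.33390/12.60 = 2.2487.

2.2487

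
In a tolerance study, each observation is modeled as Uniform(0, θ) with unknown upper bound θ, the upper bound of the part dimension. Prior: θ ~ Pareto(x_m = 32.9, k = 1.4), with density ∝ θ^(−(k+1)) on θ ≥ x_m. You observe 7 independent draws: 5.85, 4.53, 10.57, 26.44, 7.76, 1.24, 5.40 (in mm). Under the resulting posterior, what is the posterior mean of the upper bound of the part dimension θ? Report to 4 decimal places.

37.3459

A Pareto(scale x_m, shape k) prior on the upper bound θ of Uniform(0, θ) is conjugate: posterior is Pareto(max(x_m, max xᵢ), k + n).
Sample maximum = 26.44; prior scale x_m = 32.9 → posterior scale = max = 32.90.
Posterior shape = 1.4 + 7 = 8.4.
E[θ|data] = k·x_m/(k−1) = 8.4·32.90/7.4 = 37.3459.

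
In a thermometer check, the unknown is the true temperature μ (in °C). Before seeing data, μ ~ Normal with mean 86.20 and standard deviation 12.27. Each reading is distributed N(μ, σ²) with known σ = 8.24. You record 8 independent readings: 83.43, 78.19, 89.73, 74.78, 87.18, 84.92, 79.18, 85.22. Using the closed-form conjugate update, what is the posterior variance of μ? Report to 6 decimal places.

For Normal data with known variance σ², a Normal(μ₀, σ₀²) prior on μ is conjugate. Posterior precision = 1/σ₀² + n/σ²; posterior mean is the precision-weighted average of μ₀ and x̄.
σ₀² = 12.27² = 150.5529, σ² = 8.24² = 67.8976; σ² + n·σ₀² = 67.8976 + 8·150.5529 = 1272.3208.
Posterior precision = 1/σ₀² + n/σ² = 1/150.5529 + 8/67.8976 = (σ² + n·σ₀²)/(σ₀²σ²) = 1272.3208/(150.5529·67.8976); posterior variance σₙ² = σ₀²σ²/(σ² + n·σ₀²) = 150.5529·67.8976/1272.3208 = 8.034279.

8.034279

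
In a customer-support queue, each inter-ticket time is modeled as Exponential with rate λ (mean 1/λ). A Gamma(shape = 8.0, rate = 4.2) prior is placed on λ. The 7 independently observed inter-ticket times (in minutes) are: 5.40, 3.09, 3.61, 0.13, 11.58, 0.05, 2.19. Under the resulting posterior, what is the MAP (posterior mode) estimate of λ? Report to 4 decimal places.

0.4628

With a Gamma(shape α, rate β) prior on the exponential rate λ, the posterior after n observations with total T = Σxᵢ is Gamma(α+n, β+T).
Sum of observations T = 26.05 minutes; n = 7.
Posterior: Gamma(8.0+7, 4.2+26.05) = Gamma(15.0, 30.25).
Mode = (α−1)/β = 0.4628.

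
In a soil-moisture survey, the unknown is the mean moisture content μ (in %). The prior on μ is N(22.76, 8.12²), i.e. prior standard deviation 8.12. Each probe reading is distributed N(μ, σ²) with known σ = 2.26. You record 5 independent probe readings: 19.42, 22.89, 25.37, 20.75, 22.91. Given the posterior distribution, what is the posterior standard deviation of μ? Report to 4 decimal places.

1.0030

For Normal data with known variance σ², a Normal(μ₀, σ₀²) prior on μ is conjugate. Posterior precision = 1/σ₀² + n/σ²; posterior mean is the precision-weighted average of μ₀ and x̄.
σ₀² = 8.12² = 65.9344, σ² = 2.26² = 5.1076; σ² + n·σ₀² = 5.1076 + 5·65.9344 = 334.7796.
Posterior precision = 1/σ₀² + n/σ² = 1/65.9344 + 5/5.1076 = (σ² + n·σ₀²)/(σ₀²σ²) = 334.7796/(65.9344·5.1076); posterior variance σₙ² = σ₀²σ²/(σ² + n·σ₀²) = 65.9344·5.1076/334.7796 = 1.005935.
Posterior SD = √σₙ² = √(65.9344·5.1076/334.7796) = 1.0030.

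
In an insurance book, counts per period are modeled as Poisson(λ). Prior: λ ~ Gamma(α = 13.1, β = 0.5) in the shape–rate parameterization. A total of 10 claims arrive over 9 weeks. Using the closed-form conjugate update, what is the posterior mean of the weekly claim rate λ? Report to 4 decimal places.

With a Gamma(shape α, rate β) prior, the Poisson likelihood is conjugate: the posterior is Gamma(α + ΣXᵢ, β + n).
Posterior: Gamma(α+S, β+n) = Gamma(13.1+10, 0.5+9) = Gamma(23.1, 9.5).
Posterior mean = α/β = 23.1/9.5 = 2.4316.

2.4316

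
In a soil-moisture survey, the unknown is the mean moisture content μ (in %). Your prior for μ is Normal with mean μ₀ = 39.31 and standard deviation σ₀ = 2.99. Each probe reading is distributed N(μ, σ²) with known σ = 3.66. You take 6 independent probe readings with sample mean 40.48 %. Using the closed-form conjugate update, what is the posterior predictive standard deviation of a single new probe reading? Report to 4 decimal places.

3.8964

For Normal data with known variance σ², a Normal(μ₀, σ₀²) prior on μ is conjugate. Posterior precision = 1/σ₀² + n/σ²; posterior mean is the precision-weighted average of μ₀ and x̄.
σ₀² = 2.99² = 8.9401, σ² = 3.66² = 13.3956; σ² + n·σ₀² = 13.3956 + 6·8.9401 = 67.0362.
Posterior precision = 1/σ₀² + n/σ² = 1/8.9401 + 6/13.3956 = (σ² + n·σ₀²)/(σ₀²σ²) = 67.0362/(8.9401·13.3956); posterior variance σₙ² = σ₀²σ²/(σ² + n·σ₀²) = 8.9401·13.3956/67.0362 = 1.786468.
Predictive variance for one new observation = σₙ² + σ² = 8.9401·13.3956/67.0362 + 13.3956 = σ²·(σ₀² + 67.0362)/67.0362 = 13.3956·75.9763/67.0362 = 15.182068; SD = √(13.3956·75.9763/67.0362) = 3.8964.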